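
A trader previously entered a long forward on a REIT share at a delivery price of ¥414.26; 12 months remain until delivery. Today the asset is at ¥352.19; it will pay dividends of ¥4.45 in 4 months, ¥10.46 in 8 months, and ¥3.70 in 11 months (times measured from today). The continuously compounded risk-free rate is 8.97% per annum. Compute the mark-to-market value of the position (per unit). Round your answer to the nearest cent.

-¥44.11

PV(remaining dividends) I = 4.45·e^(−0.0897·4/12) + 10.46·e^(−0.0897·8/12) + 3.70·e^(−0.0897·11/12) = 17.5797
Current forward F = (S − I)·e^(rT) = (352.19 − 17.5797)·e^(0.0897·12/12) = 334.6103 × 1.093846 = 366.0121
Value (long) = (F − K)·e^(−rT) = (366.0121 − 414.26) × 0.914205 = -44.1085
Value = -¥44.11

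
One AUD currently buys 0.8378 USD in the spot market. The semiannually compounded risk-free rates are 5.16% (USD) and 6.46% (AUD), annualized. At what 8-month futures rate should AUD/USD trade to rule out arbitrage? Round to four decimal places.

0.8308

By covered interest parity, F = S · (1+r_USD/2)^(2T) / (1+r_AUD/2)^(2T)
= 0.8378 × 1.034547 / 1.043297 = 0.8378 × 0.991613
F = 0.8308 USD per AUD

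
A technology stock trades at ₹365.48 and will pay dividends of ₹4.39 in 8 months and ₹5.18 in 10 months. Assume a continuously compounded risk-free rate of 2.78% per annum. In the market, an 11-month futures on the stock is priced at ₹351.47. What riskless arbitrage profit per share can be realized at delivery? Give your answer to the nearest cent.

₹13.83 per share

PV(dividends) I = 4.39·e^(−0.0278·8/12) + 5.18·e^(−0.0278·10/12) = 9.3708
Fair futures F* = (S − I)·e^(rT) = (365.48 − 9.3708)·e^0.025483 = 356.1092 × 1.025810 = 365.3004
Market ₹351.47 < fair 365.3004: forward underpriced → reverse cash-and-carry (short the stock, invest proceeds at r, pay the dividends, go long the forward).
Profit at T = |F_mkt − F*| = |351.47 − 365.3004| = ₹13.83 per share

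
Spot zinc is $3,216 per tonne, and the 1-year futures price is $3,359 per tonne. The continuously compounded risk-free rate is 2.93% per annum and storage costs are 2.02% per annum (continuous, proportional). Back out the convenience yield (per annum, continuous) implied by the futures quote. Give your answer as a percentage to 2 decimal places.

0.60%

F = S·e^((r+u−y)T) ⇒ (r+u−y) = ln(F/S)/T
ln(3359/3216) = 0.043505; /T ⇒ 0.043505
y = r + u − ln(F/S)/T = 0.0293 + 0.0202 − 0.043505 = 0.005995
y = 0.60%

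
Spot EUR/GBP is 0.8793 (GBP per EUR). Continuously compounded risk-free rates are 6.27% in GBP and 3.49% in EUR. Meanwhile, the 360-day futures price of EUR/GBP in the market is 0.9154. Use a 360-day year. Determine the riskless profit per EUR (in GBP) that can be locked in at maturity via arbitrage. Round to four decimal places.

0.0113 per EUR (in GBP)

Fair futures: F* = S·e^(carry·T), with carry = (r_GBP − r_EUR) = 0.0627 − 0.0349 = 0.0278
F* = 0.8793 · e^(0.0278 × 360/360) = 0.8793 · e^0.027800 = 0.8793 × 1.028190 = 0.9041
Market 0.9154 > fair 0.9041: forward overpriced → cash-and-carry (buy spot, short the forward).
At maturity, profit = |F_mkt − F*| = |0.9154 − 0.9041| = 0.0113 per EUR (in GBP)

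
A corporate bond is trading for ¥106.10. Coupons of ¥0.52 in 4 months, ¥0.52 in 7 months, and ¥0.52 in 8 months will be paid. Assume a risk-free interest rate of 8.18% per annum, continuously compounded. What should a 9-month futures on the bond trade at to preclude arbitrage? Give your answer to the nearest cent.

PV(coupons) I = 0.52·e^(−0.0818·4/12) + 0.52·e^(−0.0818·7/12) + 0.52·e^(−0.0818·8/12)
I = 0.5060 + 0.4958 + 0.4924 = 1.4942
F = (S − I)·e^(rT) = (106.10 − 1.4942) · e^(0.0818·9/12)
= 104.6058 · e^0.061350 = 104.6058 × 1.063271 = ¥111.22

¥111.22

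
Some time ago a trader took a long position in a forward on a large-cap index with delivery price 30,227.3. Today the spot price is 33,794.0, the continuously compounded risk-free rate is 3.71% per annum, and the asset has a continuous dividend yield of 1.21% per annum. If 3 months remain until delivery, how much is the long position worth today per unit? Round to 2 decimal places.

Current fair forward for the remaining 3 months: F = S·e^((r − q)·T), (r − q) = 0.0371 − 0.0121 = 0.0250
F = 33794.0 · e^(0.0250 × 3/12) = 33794.0 × 1.00626957 = 34005.8738
Value of long forward = (F − K)·e^(−rT) = (34005.8738 − 30227.3) · e^(−0.0371·3/12)
= 3778.5738 × 0.99076788 = 3743.69

3743.69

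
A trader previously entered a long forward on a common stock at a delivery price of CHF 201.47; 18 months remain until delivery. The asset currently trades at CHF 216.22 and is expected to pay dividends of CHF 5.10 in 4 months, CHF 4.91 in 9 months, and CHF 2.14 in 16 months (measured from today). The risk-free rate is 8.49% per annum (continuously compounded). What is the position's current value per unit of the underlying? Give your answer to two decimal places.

CHF 27.36

PV(remaining dividends) I = 5.10·e^(−0.0849·4/12) + 4.91·e^(−0.0849·9/12) + 2.14·e^(−0.0849·16/12) = 11.4758
Current forward F = (S − I)·e^(rT) = (216.22 − 11.4758)·e^(0.0849·18/12) = 204.7442 × 1.135814 = 232.5513
Value (long) = (F − K)·e^(−rT) = (232.5513 − 201.47) × 0.880425 = 27.3648
Value = CHF 27.36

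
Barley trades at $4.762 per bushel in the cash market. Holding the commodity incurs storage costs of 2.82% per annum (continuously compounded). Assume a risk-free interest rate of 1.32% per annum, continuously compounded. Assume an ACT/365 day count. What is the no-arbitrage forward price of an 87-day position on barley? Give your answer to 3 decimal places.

$4.809 per bushel

Net carry = r + u − y = 0.0132 + 0.0282 − 0.0000 = 0.0414
F = S·e^((r+u−y)T) = 4.762 · e^(0.0414 × 87/365) = 4.762 · e^0.009868
= 4.762 × 1.009917 = $4.809 per bushel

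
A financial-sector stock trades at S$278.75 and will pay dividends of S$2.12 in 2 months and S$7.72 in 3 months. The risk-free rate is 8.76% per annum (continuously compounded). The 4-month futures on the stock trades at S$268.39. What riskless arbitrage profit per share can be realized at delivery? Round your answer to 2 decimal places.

PV(dividends) I = 2.12·e^(−0.0876·2/12) + 7.72·e^(−0.0876·3/12) = 9.6420
Fair futures F* = (S − I)·e^(rT) = (278.75 − 9.6420)·e^0.029200 = 269.1080 × 1.029630 = 277.0817
Market S$268.39 < fair 277.0817: forward underpriced → reverse cash-and-carry (short the stock, invest proceeds at r, pay the dividends, go long the forward).
Profit at T = |F_mkt − F*| = |268.39 − 277.0817| = S$8.69 per share

S$8.69 per share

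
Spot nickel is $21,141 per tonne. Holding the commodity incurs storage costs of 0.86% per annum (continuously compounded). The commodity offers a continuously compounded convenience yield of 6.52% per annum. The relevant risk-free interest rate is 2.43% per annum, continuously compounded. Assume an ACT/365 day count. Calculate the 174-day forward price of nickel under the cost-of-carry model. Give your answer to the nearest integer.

$20,818 per tonne

Net carry = r + u − y = 0.0243 + 0.0086 − 0.0652 = -0.0323
F = S·e^((r+u−y)T) = 21141 · e^(-0.0323 × 174/365) = 21141 · e^-0.015398
= 21141 × 0.984720 = $20,818 per tonne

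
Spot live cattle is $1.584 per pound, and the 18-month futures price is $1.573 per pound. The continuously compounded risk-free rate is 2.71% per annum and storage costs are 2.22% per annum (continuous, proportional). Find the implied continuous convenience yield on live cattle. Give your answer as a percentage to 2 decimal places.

5.39%

F = S·e^((r+u−y)T) ⇒ (r+u−y) = ln(F/S)/T
ln(1.573/1.584) = -0.006969; /T ⇒ -0.004646
y = r + u − ln(F/S)/T = 0.0271 + 0.0222 + 0.004646 = 0.053946
y = 5.39%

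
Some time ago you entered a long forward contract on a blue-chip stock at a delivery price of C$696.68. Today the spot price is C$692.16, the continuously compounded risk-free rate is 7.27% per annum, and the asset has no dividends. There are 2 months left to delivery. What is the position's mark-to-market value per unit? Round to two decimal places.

Current fair forward for the remaining 2 months: F = S·e^(r·T), r = 0.0727
F = 692.16 · e^(0.0727 × 2/12) = 692.16 × 1.012190 = 700.5974
Value of long forward = (F − K)·e^(−rT) = (700.5974 − 696.68) · e^(−0.0727·2/12)
= 3.9174 × 0.987956 = 3.87

C$3.87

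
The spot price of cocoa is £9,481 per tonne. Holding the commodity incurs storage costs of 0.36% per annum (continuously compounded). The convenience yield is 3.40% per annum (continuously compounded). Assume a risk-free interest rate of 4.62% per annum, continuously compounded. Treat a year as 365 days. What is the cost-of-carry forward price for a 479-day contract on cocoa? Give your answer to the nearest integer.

Net carry = r + u − y = 0.0462 + 0.0036 − 0.0340 = 0.0158
F = S·e^((r+u−y)T) = 9481 · e^(0.0158 × 479/365) = 9481 · e^0.020735
= 9481 × 1.020951 = £9,680 per tonne

£9,680 per tonne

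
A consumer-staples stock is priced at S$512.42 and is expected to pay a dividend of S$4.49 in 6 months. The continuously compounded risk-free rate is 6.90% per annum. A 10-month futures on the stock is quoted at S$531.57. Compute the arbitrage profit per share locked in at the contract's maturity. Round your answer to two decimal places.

S$6.58 per share

PV(dividends) I = 4.49·e^(−0.0690·6/12) = 4.3377
Fair futures F* = (S − I)·e^(rT) = (512.42 − 4.3377)·e^0.057500 = 508.0823 × 1.059185 = 538.1532
Market S$531.57 < fair 538.1532: forward underpriced → reverse cash-and-carry (short the stock, invest proceeds at r, pay the dividends, go long the forward).
Profit at T = |F_mkt − F*| = |531.57 − 538.1532| = S$6.58 per share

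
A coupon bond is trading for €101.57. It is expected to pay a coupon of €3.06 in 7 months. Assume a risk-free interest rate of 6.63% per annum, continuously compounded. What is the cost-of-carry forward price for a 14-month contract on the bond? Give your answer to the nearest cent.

PV(coupons) I = 3.06·e^(−0.0663·7/12)
I = 2.9439
F = (S − I)·e^(rT) = (101.57 − 2.9439) · e^(0.0663·14/12)
= 98.6261 · e^0.077350 = 98.6261 × 1.080420 = €106.56

€106.56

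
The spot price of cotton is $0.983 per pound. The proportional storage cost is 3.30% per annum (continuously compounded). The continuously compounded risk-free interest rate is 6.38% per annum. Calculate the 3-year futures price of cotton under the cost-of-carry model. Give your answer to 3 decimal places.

Net carry = r + u − y = 0.0638 + 0.0330 − 0.0000 = 0.0968
F = S·e^((r+u−y)T) = 0.983 · e^(0.0968 × 3) = 0.983 · e^0.290400
= 0.983 × 1.336962 = $1.314 per pound

$1.314 per pound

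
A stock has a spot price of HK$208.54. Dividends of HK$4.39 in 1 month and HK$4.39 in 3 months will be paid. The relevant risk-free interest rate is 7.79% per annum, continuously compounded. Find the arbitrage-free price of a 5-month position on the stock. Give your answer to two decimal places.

PV(dividends) I = 4.39·e^(−0.0779·1/12) + 4.39·e^(−0.0779·3/12)
I = 4.3616 + 4.3053 = 8.6669
F = (S − I)·e^(rT) = (208.54 − 8.6669) · e^(0.0779·5/12)
= 199.8731 · e^0.032458 = 199.8731 × 1.032991 = HK$206.47

HK$206.47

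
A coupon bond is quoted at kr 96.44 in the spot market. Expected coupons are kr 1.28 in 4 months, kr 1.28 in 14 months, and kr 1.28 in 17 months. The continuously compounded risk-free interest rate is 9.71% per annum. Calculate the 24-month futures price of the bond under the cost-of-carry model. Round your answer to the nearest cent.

PV(coupons) I = 1.28·e^(−0.0971·4/12) + 1.28·e^(−0.0971·14/12) + 1.28·e^(−0.0971·17/12)
I = 1.2392 + 1.1429 + 1.1155 = 3.4976
F = (S − I)·e^(rT) = (96.44 − 3.4976) · e^(0.0971·24/12)
= 92.9424 · e^0.194200 = 92.9424 × 1.214339 = kr 112.86

kr 112.86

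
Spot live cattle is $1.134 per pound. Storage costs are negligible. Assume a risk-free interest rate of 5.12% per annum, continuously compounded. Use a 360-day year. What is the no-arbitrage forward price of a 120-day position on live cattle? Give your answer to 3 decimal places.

$1.154 per pound

F = S·e^(rT) = 1.134 · e^(0.0512 × 120/360) = 1.134 · e^0.017067
= 1.134 × 1.017213 = $1.154 per pound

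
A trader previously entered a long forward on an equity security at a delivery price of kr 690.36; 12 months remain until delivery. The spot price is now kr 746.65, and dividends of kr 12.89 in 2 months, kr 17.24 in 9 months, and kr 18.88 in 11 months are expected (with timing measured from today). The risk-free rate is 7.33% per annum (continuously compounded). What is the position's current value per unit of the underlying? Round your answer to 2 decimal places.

kr 58.38

PV(remaining dividends) I = 12.89·e^(−0.0733·2/12) + 17.24·e^(−0.0733·9/12) + 18.88·e^(−0.0733·11/12) = 46.7044
Current forward F = (S − I)·e^(rT) = (746.65 − 46.7044)·e^(0.0733·12/12) = 699.9456 × 1.076053 = 753.1786
Value (long) = (F − K)·e^(−rT) = (753.1786 − 690.36) × 0.929322 = 58.3787
Value = kr 58.38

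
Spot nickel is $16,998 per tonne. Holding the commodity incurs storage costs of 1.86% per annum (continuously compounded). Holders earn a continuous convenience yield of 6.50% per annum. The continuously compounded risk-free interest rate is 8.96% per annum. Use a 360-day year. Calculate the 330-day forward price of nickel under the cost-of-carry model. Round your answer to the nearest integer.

$17,685 per tonne

Net carry = r + u − y = 0.0896 + 0.0186 − 0.0650 = 0.0432
F = S·e^((r+u−y)T) = 16998 · e^(0.0432 × 330/360) = 16998 · e^0.039600
= 16998 × 1.040395 = $17,685 per tonne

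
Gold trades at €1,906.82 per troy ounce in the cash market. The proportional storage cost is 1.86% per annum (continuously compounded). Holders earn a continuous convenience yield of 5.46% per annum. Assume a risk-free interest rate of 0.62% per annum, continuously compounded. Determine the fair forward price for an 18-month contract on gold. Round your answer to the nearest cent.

Net carry = r + u − y = 0.0062 + 0.0186 − 0.0546 = -0.0298
F = S·e^((r+u−y)T) = 1906.82 · e^(-0.0298 × 18/12) = 1906.82 · e^-0.04470000
= 1906.82 × 0.95628432 = €1,823.46 per troy ounce

€1,823.46 per troy ounce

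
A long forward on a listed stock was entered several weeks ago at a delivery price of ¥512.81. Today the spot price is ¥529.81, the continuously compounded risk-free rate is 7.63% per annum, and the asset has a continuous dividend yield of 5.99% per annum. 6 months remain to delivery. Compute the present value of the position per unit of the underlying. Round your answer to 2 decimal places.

¥20.56

Current fair forward for the remaining 6 months: F = S·e^((r − q)·T), (r − q) = 0.0763 − 0.0599 = 0.0164
F = 529.81 · e^(0.0164 × 6/12) = 529.81 × 1.008234 = 534.1725
Value of long forward = (F − K)·e^(−rT) = (534.1725 − 512.81) · e^(−0.0763·6/12)
= 21.3625 × 0.962569 = 20.56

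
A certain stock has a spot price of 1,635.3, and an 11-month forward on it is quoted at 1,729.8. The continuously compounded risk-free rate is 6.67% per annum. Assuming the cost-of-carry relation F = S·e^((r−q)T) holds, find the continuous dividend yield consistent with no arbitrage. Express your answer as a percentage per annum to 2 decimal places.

From F = S·e^((r−q)T): (r − q) = ln(F/S)/T
ln(1729.8/1635.3) = ln(1.057788) = 0.056180
(r − q) = 0.056180 / (11/12) = 0.061287
q = r − ln(F/S)/T = 0.0667 − 0.061287 = 0.005413
q = 0.54%

0.54%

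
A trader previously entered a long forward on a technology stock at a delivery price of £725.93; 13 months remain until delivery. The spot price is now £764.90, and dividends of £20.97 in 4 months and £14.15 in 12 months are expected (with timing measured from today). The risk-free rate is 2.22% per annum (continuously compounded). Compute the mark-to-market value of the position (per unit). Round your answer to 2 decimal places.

£21.57

PV(remaining dividends) I = 20.97·e^(−0.0222·4/12) + 14.15·e^(−0.0222·12/12) = 34.6547
Current forward F = (S − I)·e^(rT) = (764.90 − 34.6547)·e^(0.0222·13/12) = 730.2453 × 1.024342 = 748.0209
Value (long) = (F − K)·e^(−rT) = (748.0209 − 725.93) × 0.976237 = 21.5660
Value = £21.57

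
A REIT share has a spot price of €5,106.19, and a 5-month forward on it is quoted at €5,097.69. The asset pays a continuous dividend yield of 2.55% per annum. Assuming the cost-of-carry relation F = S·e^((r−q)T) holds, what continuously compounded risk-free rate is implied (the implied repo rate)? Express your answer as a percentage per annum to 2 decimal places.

2.15%

From F = S·e^((r−q)T): (r − q) = ln(F/S)/T
ln(5097.69/5106.19) = ln(0.998335) = -0.001666
(r − q) = -0.001666 / (5/12) = -0.003998
r = ln(F/S)/T + q = -0.003998 + 0.0255 = 0.021502
r = 2.15%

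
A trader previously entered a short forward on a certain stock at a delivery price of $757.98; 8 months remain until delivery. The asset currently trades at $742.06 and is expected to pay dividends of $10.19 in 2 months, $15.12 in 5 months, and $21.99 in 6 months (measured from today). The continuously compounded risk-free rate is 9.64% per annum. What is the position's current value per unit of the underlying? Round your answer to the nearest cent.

$14.25

PV(remaining dividends) I = 10.19·e^(−0.0964·2/12) + 15.12·e^(−0.0964·5/12) + 21.99·e^(−0.0964·6/12) = 45.5075
Current forward F = (S − I)·e^(rT) = (742.06 − 45.5075)·e^(0.0964·8/12) = 696.5525 × 1.066377 = 742.7876
Value (long) = (F − K)·e^(−rT) = (742.7876 − 757.98) × 0.937755 = -14.2467
Short position value = −(long value) = $14.25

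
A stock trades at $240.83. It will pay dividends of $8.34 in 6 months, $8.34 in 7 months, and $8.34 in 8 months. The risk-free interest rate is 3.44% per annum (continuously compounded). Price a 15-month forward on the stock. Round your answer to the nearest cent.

PV(dividends) I = 8.34·e^(−0.0344·6/12) + 8.34·e^(−0.0344·7/12) + 8.34·e^(−0.0344·8/12)
I = 8.1978 + 8.1743 + 8.1509 = 24.5230
F = (S − I)·e^(rT) = (240.83 − 24.5230) · e^(0.0344·15/12)
= 216.3070 · e^0.043000 = 216.3070 × 1.043938 = $225.81

$225.81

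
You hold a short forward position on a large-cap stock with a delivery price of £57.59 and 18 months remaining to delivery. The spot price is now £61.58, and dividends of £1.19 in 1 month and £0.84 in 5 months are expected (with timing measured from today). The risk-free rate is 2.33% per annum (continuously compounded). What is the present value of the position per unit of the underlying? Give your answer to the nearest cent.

PV(remaining dividends) I = 1.19·e^(−0.0233·1/12) + 0.84·e^(−0.0233·5/12) = 2.0196
Current forward F = (S − I)·e^(rT) = (61.58 − 2.0196)·e^(0.0233·18/12) = 59.5604 × 1.035568 = 61.6788
Value (long) = (F − K)·e^(−rT) = (61.6788 − 57.59) × 0.965654 = 3.9484
Short position value = −(long value) = -£3.95

-£3.95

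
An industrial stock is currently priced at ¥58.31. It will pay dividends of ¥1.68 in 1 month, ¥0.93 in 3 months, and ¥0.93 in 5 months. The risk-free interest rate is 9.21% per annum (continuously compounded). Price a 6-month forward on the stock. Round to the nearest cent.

¥57.42

PV(dividends) I = 1.68·e^(−0.0921·1/12) + 0.93·e^(−0.0921·3/12) + 0.93·e^(−0.0921·5/12)
I = 1.6672 + 0.9088 + 0.8950 = 3.4710
F = (S − I)·e^(rT) = (58.31 − 3.4710) · e^(0.0921·6/12)
= 54.8390 · e^0.046050 = 54.8390 × 1.047127 = ¥57.42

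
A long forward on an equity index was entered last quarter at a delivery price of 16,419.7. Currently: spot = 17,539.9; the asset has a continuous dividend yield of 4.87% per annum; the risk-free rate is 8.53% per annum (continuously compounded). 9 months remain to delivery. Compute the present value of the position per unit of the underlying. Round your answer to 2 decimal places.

Current fair forward for the remaining 9 months: F = S·e^((r − q)·T), (r − q) = 0.0853 − 0.0487 = 0.0366
F = 17539.9 · e^(0.0366 × 9/12) = 17539.9 × 1.02783022 = 18028.0393
Value of long forward = (F − K)·e^(−rT) = (18028.0393 − 16419.7) · e^(−0.0853·9/12)
= 1608.3393 × 0.93802845 = 1508.67

1508.67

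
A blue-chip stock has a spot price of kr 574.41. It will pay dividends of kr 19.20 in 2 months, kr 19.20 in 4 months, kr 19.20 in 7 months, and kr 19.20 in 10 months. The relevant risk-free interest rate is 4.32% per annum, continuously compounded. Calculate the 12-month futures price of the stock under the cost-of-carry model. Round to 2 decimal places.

PV(dividends) I = 19.20·e^(−0.0432·2/12) + 19.20·e^(−0.0432·4/12) + 19.20·e^(−0.0432·7/12) + 19.20·e^(−0.0432·10/12)
I = 19.0623 + 18.9255 + 18.7222 + 18.5211 = 75.2311
F = (S − I)·e^(rT) = (574.41 − 75.2311) · e^(0.0432·12/12)
= 499.1789 · e^0.043200 = 499.1789 × 1.044147 = kr 521.22

kr 521.22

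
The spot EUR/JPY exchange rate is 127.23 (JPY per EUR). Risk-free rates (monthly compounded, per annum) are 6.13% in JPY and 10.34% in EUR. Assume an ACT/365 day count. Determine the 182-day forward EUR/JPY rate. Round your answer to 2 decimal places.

By covered interest parity, F = S · (1+r_JPY/12)^(12T) / (1+r_EUR/12)^(12T)
= 127.23 × 1.030958 / 1.052678 = 127.23 × 0.979367
F = 124.60 JPY per EUR

124.60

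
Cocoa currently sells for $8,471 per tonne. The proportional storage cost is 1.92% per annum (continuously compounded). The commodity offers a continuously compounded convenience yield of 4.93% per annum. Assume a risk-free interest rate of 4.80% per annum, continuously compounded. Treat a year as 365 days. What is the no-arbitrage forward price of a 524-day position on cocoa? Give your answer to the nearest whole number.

Net carry = r + u − y = 0.0480 + 0.0192 − 0.0493 = 0.0179
F = S·e^((r+u−y)T) = 8471 · e^(0.0179 × 524/365) = 8471 · e^0.025698
= 8471 × 1.026031 = $8,692 per tonne

$8,692 per tonne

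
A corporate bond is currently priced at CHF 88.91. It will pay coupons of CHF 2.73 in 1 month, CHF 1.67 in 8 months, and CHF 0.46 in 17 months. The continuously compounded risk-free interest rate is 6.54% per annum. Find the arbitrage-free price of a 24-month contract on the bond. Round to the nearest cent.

PV(coupons) I = 2.73·e^(−0.0654·1/12) + 1.67·e^(−0.0654·8/12) + 0.46·e^(−0.0654·17/12)
I = 2.7152 + 1.5988 + 0.4193 = 4.7333
F = (S − I)·e^(rT) = (88.91 − 4.7333) · e^(0.0654·24/12)
= 84.1767 · e^0.130800 = 84.1767 × 1.139740 = CHF 95.94

CHF 95.94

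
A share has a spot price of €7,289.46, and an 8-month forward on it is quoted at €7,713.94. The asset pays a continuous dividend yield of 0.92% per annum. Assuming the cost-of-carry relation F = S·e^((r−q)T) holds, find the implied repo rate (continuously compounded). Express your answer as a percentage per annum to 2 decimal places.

From F = S·e^((r−q)T): (r − q) = ln(F/S)/T
ln(7713.94/7289.46) = ln(1.058232) = 0.056600
(r − q) = 0.056600 / (8/12) = 0.084900
r = ln(F/S)/T + q = 0.084900 + 0.0092 = 0.094100
r = 9.41%

9.41%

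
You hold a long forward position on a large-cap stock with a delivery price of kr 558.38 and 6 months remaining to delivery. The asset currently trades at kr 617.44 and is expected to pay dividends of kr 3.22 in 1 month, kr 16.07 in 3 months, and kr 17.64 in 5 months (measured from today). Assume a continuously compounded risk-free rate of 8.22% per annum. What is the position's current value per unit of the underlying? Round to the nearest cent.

kr 45.56

PV(remaining dividends) I = 3.22·e^(−0.0822·1/12) + 16.07·e^(−0.0822·3/12) + 17.64·e^(−0.0822·5/12) = 35.9872
Current forward F = (S − I)·e^(rT) = (617.44 − 35.9872)·e^(0.0822·6/12) = 581.4528 × 1.041956 = 605.8482
Value (long) = (F − K)·e^(−rT) = (605.8482 − 558.38) × 0.959733 = 45.5568
Value = kr 45.56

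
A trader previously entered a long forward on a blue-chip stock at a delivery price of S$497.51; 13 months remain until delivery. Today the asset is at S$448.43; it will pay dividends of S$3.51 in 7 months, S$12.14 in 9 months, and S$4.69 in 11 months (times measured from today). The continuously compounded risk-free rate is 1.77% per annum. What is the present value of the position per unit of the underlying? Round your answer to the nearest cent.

PV(remaining dividends) I = 3.51·e^(−0.0177·7/12) + 12.14·e^(−0.0177·9/12) + 4.69·e^(−0.0177·11/12) = 20.0684
Current forward F = (S − I)·e^(rT) = (448.43 − 20.0684)·e^(0.0177·13/12) = 428.3616 × 1.019360 = 436.6547
Value (long) = (F − K)·e^(−rT) = (436.6547 − 497.51) × 0.981008 = -59.6995
Value = -S$59.70

-S$59.70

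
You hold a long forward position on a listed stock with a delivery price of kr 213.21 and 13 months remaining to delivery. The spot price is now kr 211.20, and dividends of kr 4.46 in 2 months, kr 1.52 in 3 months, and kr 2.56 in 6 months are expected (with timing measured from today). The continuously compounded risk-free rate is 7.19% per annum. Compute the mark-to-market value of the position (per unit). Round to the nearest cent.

kr 5.60

PV(remaining dividends) I = 4.46·e^(−0.0719·2/12) + 1.52·e^(−0.0719·3/12) + 2.56·e^(−0.0719·6/12) = 8.3694
Current forward F = (S − I)·e^(rT) = (211.20 − 8.3694)·e^(0.0719·13/12) = 202.8306 × 1.081006 = 219.2611
Value (long) = (F − K)·e^(−rT) = (219.2611 − 213.21) × 0.925065 = 5.5977
Value = kr 5.60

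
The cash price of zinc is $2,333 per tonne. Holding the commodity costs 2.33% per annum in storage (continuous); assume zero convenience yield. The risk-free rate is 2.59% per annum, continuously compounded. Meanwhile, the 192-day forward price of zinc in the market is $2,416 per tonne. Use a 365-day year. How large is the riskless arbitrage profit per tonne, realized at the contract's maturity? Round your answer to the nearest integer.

Fair forward: F* = S·e^(carry·T), with carry = (r + u) = 0.0259 + 0.0233 = 0.0492
F* = 2333 · e^(0.0492 × 192/365) = 2333 · e^0.025881 = 2333 × 1.026219 = $2394.1689
Market $2416 > fair $2394.1689: forward overpriced → cash-and-carry (buy spot, short the forward).
At maturity, profit = |F_mkt − F*| = |2416 − 2394.1689| = $22 per tonne

$22 per tonne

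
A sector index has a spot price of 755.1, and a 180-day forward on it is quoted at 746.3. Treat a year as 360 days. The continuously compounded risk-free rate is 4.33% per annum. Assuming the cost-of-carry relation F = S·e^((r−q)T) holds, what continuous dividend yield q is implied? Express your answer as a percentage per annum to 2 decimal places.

From F = S·e^((r−q)T): (r − q) = ln(F/S)/T
ln(746.3/755.1) = ln(0.988346) = -0.011722
(r − q) = -0.011722 / (180/360) = -0.023444
q = r − ln(F/S)/T = 0.0433 + 0.023444 = 0.066744
q = 6.67%

6.67%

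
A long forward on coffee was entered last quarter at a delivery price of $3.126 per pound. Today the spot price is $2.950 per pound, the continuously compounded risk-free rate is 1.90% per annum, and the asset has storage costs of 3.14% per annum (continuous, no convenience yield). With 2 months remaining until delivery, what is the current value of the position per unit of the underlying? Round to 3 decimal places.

-$0.151 per pound

Current fair forward for the remaining 2 months: F = S·e^((r + u)·T), (r + u) = 0.0190 + 0.0314 = 0.0504
F = 2.950 · e^(0.0504 × 2/12) = 2.950 × 1.008435 = 2.9749
Value of long forward = (F − K)·e^(−rT) = (2.9749 − 3.126) · e^(−0.0190·2/12)
= -0.1511 × 0.996838 = -0.151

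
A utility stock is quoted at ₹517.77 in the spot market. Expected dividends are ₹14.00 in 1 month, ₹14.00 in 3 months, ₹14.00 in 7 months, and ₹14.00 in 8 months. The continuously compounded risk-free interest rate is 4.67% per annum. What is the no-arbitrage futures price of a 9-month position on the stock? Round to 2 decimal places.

PV(dividends) I = 14.00·e^(−0.0467·1/12) + 14.00·e^(−0.0467·3/12) + 14.00·e^(−0.0467·7/12) + 14.00·e^(−0.0467·8/12)
I = 13.9456 + 13.8375 + 13.6238 + 13.5708 = 54.9777
F = (S − I)·e^(rT) = (517.77 − 54.9777) · e^(0.0467·9/12)
= 462.7923 · e^0.035025 = 462.7923 × 1.035646 = ₹479.29

₹479.29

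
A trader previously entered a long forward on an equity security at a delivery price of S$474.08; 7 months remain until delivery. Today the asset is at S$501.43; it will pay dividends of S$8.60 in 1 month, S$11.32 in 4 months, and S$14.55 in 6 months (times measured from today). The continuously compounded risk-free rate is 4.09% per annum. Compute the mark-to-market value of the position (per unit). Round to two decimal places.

PV(remaining dividends) I = 8.60·e^(−0.0409·1/12) + 11.32·e^(−0.0409·4/12) + 14.55·e^(−0.0409·6/12) = 33.9929
Current forward F = (S − I)·e^(rT) = (501.43 − 33.9929)·e^(0.0409·7/12) = 467.4371 × 1.024145 = 478.7234
Value (long) = (F − K)·e^(−rT) = (478.7234 − 474.08) × 0.976424 = 4.5339
Value = S$4.53

S$4.53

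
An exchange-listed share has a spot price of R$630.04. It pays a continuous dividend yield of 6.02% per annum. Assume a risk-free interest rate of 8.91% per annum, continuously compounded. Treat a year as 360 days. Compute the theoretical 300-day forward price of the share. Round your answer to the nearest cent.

F = S·e^((r − q)T) = 630.04 · e^((0.0891 − 0.0602) × 300/360)
= 630.04 · e^0.024083 = 630.04 × 1.024375
F = R$645.40

R$645.40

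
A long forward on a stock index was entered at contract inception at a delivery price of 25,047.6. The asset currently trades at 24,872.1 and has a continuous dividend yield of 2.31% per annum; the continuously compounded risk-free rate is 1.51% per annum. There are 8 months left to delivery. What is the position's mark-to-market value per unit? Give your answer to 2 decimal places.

Current fair forward for the remaining 8 months: F = S·e^((r − q)·T), (r − q) = 0.0151 − 0.0231 = -0.0080
F = 24872.1 · e^(-0.0080 × 8/12) = 24872.1 × 0.99468086 = 24739.8018
Value of long forward = (F − K)·e^(−rT) = (24739.8018 − 25047.6) · e^(−0.0151·8/12)
= -307.7982 × 0.98998383 = -304.72

-304.72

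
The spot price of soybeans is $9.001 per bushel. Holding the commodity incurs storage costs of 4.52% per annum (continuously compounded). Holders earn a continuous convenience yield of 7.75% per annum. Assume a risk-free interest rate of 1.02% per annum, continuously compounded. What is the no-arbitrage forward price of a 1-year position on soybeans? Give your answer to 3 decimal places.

$8.804 per bushel

Net carry = r + u − y = 0.0102 + 0.0452 − 0.0775 = -0.0221
F = S·e^((r+u−y)T) = 9.001 · e^(-0.0221 × 1) = 9.001 · e^-0.022100
= 9.001 × 0.978142 = $8.804 per bushel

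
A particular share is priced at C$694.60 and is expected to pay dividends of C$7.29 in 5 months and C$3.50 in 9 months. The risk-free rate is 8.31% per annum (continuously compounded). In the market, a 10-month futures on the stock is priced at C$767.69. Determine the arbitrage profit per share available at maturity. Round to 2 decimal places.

PV(dividends) I = 7.29·e^(−0.0831·5/12) + 3.50·e^(−0.0831·9/12) = 10.3304
Fair futures F* = (S − I)·e^(rT) = (694.60 − 10.3304)·e^0.069250 = 684.2696 × 1.071704 = 733.3345
Market C$767.69 > fair 733.3345: forward overpriced → cash-and-carry (borrow at r, buy the stock and collect the dividends, short the forward).
Profit at T = |F_mkt − F*| = |767.69 − 733.3345| = C$34.36 per share

C$34.36 per share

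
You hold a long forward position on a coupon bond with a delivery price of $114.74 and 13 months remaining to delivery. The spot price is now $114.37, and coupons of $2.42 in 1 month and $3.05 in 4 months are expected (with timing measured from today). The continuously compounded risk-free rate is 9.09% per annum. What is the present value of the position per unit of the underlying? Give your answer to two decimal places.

PV(remaining coupons) I = 2.42·e^(−0.0909·1/12) + 3.05·e^(−0.0909·4/12) = 5.3607
Current forward F = (S − I)·e^(rT) = (114.37 − 5.3607)·e^(0.0909·13/12) = 109.0093 × 1.103487 = 120.2903
Value (long) = (F − K)·e^(−rT) = (120.2903 − 114.74) × 0.906218 = 5.0298
Value = $5.03

$5.03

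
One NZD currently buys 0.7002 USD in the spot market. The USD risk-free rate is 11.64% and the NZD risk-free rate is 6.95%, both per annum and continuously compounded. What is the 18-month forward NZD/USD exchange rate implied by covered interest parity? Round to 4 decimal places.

0.7512

F = S·e^((r_USD − r_NZD)T) = 0.7002 · e^((0.1164 − 0.0695) × 18/12)
= 0.7002 · e^0.070350 = 0.7002 × 1.072884
F = 0.7512 USD per NZD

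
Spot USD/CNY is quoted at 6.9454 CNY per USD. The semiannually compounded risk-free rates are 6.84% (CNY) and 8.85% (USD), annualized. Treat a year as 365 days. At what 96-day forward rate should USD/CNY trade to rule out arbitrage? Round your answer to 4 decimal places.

By covered interest parity, F = S · (1+r_CNY/2)^(2T) / (1+r_USD/2)^(2T)
= 6.9454 × 1.017847 / 1.023038 = 6.9454 × 0.994926
F = 6.9102 CNY per USD

6.9102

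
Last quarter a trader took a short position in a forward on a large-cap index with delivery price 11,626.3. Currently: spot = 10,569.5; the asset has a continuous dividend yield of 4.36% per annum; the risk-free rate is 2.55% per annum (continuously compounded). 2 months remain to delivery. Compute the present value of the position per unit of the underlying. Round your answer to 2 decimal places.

1084.02

Current fair forward for the remaining 2 months: F = S·e^((r − q)·T), (r − q) = 0.0255 − 0.0436 = -0.0181
F = 10569.5 · e^(-0.0181 × 2/12) = 10569.5 × 0.99698788 = 10537.6634
Value of long forward = (F − K)·e^(−rT) = (10537.6634 − 11626.3) · e^(−0.0255·2/12)
= -1088.6366 × 0.99575902 = -1084.02
Short position value = −(long value) = 1084.02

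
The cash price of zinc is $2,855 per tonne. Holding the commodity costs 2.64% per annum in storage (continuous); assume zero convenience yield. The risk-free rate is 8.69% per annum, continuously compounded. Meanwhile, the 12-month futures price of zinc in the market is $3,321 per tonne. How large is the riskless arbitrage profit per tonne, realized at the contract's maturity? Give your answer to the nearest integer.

Fair futures: F* = S·e^(carry·T), with carry = (r + u) = 0.0869 + 0.0264 = 0.1133
F* = 2855 · e^(0.1133 × 12/12) = 2855 · e^0.113300 = 2855 × 1.119968 = $3197.5086
Market $3321 > fair $3197.5086: forward overpriced → cash-and-carry (buy spot, short the forward).
At maturity, profit = |F_mkt − F*| = |3321 − 3197.5086| = $123 per tonne

$123 per tonne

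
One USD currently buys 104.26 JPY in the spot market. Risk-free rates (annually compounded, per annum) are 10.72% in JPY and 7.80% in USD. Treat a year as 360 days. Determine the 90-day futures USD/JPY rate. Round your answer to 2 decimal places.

104.96

By covered interest parity, F = S · (1+r_JPY)^T / (1+r_USD)^T
= 104.26 × 1.025785 / 1.018954 = 104.26 × 1.006704
F = 104.96 JPY per USD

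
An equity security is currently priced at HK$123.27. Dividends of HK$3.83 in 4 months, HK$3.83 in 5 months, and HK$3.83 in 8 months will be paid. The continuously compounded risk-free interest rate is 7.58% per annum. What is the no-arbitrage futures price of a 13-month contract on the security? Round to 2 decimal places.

HK$121.78

PV(dividends) I = 3.83·e^(−0.0758·4/12) + 3.83·e^(−0.0758·5/12) + 3.83·e^(−0.0758·8/12)
I = 3.7344 + 3.7109 + 3.6413 = 11.0866
F = (S − I)·e^(rT) = (123.27 − 11.0866) · e^(0.0758·13/12)
= 112.1834 · e^0.082117 = 112.1834 × 1.085583 = HK$121.78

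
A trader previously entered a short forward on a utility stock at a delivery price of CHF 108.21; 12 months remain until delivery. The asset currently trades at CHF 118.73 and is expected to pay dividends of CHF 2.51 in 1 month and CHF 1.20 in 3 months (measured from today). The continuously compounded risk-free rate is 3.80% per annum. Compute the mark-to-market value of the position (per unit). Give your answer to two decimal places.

PV(remaining dividends) I = 2.51·e^(−0.0380·1/12) + 1.20·e^(−0.0380·3/12) = 3.6907
Current forward F = (S − I)·e^(rT) = (118.73 − 3.6907)·e^(0.0380·12/12) = 115.0393 × 1.038731 = 119.4949
Value (long) = (F − K)·e^(−rT) = (119.4949 − 108.21) × 0.962713 = 10.8641
Short position value = −(long value) = -CHF 10.86

-CHF 10.86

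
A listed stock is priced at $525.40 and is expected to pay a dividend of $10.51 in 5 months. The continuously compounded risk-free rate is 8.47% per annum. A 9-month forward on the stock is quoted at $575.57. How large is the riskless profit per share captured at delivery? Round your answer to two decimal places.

$26.52 per share

PV(dividends) I = 10.51·e^(−0.0847·5/12) = 10.1456
Fair forward F* = (S − I)·e^(rT) = (525.40 − 10.1456)·e^0.063525 = 515.2544 × 1.065586 = 549.0479
Market $575.57 > fair 549.0479: forward overpriced → cash-and-carry (borrow at r, buy the stock and collect the dividends, short the forward).
Profit at T = |F_mkt − F*| = |575.57 − 549.0479| = $26.52 per share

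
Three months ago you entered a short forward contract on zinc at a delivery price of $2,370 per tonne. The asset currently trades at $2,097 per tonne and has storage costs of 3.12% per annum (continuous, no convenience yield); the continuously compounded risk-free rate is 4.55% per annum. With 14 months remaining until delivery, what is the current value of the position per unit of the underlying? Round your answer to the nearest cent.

$72.74 per tonne

Current fair forward for the remaining 14 months: F = S·e^((r + u)·T), (r + u) = 0.0455 + 0.0312 = 0.0767
F = 2097 · e^(0.0767 × 14/12) = 2097 × 1.09360911 = 2293.2983
Value of long forward = (F − K)·e^(−rT) = (2293.2983 − 2370) · e^(−0.0455·14/12)
= -76.7017 × 0.94830098 = -72.74
Short position value = −(long value) = $72.74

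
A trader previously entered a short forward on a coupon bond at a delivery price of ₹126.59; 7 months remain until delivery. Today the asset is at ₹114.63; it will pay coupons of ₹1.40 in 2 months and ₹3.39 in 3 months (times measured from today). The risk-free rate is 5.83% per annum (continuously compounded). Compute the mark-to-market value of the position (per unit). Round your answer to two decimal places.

PV(remaining coupons) I = 1.40·e^(−0.0583·2/12) + 3.39·e^(−0.0583·3/12) = 4.7274
Current forward F = (S − I)·e^(rT) = (114.63 − 4.7274)·e^(0.0583·7/12) = 109.9026 × 1.034593 = 113.7045
Value (long) = (F − K)·e^(−rT) = (113.7045 − 126.59) × 0.966563 = -12.4546
Short position value = −(long value) = ₹12.45

₹12.45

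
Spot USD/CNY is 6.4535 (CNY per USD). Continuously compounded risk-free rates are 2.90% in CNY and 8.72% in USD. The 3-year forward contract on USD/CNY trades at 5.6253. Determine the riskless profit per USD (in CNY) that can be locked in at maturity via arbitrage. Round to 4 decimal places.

Fair forward: F* = S·e^(carry·T), with carry = (r_CNY − r_USD) = 0.0290 − 0.0872 = -0.0582
F* = 6.4535 · e^(-0.0582 × 3) = 6.4535 · e^-0.174600 = 6.4535 × 0.839793 = 5.4196
Market 5.6253 > fair 5.4196: forward overpriced → cash-and-carry (buy spot, short the forward).
At maturity, profit = |F_mkt − F*| = |5.6253 − 5.4196| = 0.2057 per USD (in CNY)

0.2057 per USD (in CNY)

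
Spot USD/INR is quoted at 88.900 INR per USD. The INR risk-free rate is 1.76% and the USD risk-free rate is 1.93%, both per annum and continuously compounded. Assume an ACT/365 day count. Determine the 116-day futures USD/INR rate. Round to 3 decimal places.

F = S·e^((r_INR − r_USD)T) = 88.900 · e^((0.0176 − 0.0193) × 116/365)
= 88.900 · e^-0.000540 = 88.900 × 0.999460
F = 88.852 INR per USD

88.852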